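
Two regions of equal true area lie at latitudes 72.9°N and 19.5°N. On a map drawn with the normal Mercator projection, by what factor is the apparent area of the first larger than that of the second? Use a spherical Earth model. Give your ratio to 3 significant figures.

On Mercator, area is exaggerated by sec²φ = 1/cos²φ.
At 72.9°: sec²(72.9°) = 1/0.2940² = 11.57.
At 19.5°: sec²(19.5°) = 1/0.9426² = 1.125.
Ratio = 11.57/1.125 = cos²(19.5°)/cos²(72.9°) ≈ 10.3.

10.3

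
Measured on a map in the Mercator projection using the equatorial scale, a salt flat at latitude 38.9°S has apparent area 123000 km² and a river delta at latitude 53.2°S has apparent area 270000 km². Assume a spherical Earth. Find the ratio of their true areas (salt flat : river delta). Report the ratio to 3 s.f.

Mercator's areal exaggeration is sec²φ; hence true area = (apparent area) · cos²φ.
True area of salt flat: 123000 × cos²(38.9°) = 123000 × 0.6057 = 74500 km².
True area of river delta: 270000 × cos²(53.2°) = 270000 × 0.3588 = 96880 km².
Ratio = 74500 / 96880 ≈ 0.769.

0.769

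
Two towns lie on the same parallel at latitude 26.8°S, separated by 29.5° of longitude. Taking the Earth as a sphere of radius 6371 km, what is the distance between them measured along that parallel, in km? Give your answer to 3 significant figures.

2930 km

Arc length along a parallel = R cos φ · Δλ (with Δλ in radians).
= 6371 × cos 26.8° × (29.5° × π/180) = 6371 × 0.8926 × 0.5149 ≈ 2930 km.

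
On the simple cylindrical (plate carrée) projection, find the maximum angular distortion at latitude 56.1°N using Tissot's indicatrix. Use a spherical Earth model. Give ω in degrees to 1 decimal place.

33.0°

Plate carrée maps x = Rλ, y = Rφ. The meridian scale is h = 1 and the parallel scale is k = 1/cos φ = sec φ.
At 56.1°: h = 1.000, k = 1.793; principal scales a = 1.793, b = 1.000.
sin(ω/2) = (a − b)/(a + b) = 0.7929/2.793 = 0.2839, so ω = 2 arcsin(0.2839) ≈ 33.0°.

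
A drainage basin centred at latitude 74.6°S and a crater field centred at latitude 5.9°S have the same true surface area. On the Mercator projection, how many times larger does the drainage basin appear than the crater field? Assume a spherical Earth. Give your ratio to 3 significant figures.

14.0

Mercator areal scale is sec²φ.
At 74.6°: sec²(74.6°) = 1/0.2656² = 14.18.
At 5.9°: sec²(5.9°) = 1/0.9947² = 1.011.
Ratio = 14.18/1.011 = cos²(5.9°)/cos²(74.6°) ≈ 14.0.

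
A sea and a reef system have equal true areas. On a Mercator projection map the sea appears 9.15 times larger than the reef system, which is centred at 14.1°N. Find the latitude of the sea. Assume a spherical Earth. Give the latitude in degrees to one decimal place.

71.3°

Mercator areal scale is sec²φ, so apparent-area ratio = sec²φ₁ / sec²φ₂ = cos²φ₂ / cos²φ₁.
cos²φ₂ / cos²φ₁ = 9.15  ⇒  cos φ₁ = cos 14.1° / √9.15 = 0.9699/3.025 = 0.3206.
φ₁ = arccos(0.3206) ≈ 71.3°.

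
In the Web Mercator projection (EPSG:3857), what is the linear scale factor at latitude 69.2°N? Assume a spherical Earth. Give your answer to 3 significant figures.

2.82

The Mercator projection is conformal; its linear scale factor is the same in every direction and equals sec φ = 1/cos φ.
k = 1/cos 69.2° = 1/0.3551 = 2.816.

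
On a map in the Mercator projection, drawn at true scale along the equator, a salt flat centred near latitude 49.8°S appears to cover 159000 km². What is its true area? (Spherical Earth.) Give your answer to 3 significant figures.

66200 km²

The Mercator projection is conformal; its linear scale factor is the same in every direction and equals sec φ = 1/cos φ.
Areal scale = k² = sec²φ = 1/cos²(49.8°) = 1/0.6455² = 2.400.
True area = apparent / (areal scale) = 159000 / 2.400 ≈ 66200 km².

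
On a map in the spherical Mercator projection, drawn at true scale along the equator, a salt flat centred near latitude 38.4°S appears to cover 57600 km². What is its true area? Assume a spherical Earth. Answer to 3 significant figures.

35400 km²

The Mercator projection is conformal; its linear scale factor is the same in every direction and equals sec φ = 1/cos φ.
Areal scale = k² = sec²φ = 1/cos²(38.4°) = 1/0.7837² = 1.628.
True area = apparent / (areal scale) = 57600 / 1.628 ≈ 35400 km².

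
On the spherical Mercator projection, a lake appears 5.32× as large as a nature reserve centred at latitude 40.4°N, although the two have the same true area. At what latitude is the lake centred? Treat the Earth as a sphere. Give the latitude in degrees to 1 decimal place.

Mercator areal scale is sec²φ, so apparent-area ratio = sec²φ₁ / sec²φ₂ = cos²φ₂ / cos²φ₁.
cos²φ₂ / cos²φ₁ = 5.32  ⇒  cos φ₁ = cos 40.4° / √5.32 = 0.7615/2.307 = 0.3302.
φ₁ = arccos(0.3302) ≈ 70.7°.

70.7°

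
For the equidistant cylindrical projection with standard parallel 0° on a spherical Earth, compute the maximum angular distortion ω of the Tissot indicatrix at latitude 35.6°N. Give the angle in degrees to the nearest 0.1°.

Plate carrée maps x = Rλ, y = Rφ. The meridian scale is h = 1 and the parallel scale is k = 1/cos φ = sec φ.
At 35.6°: h = 1.000, k = 1.230; principal scales a = 1.230, b = 1.000.
sin(ω/2) = (a − b)/(a + b) = 0.2299/2.230 = 0.1031, so ω = 2 arcsin(0.1031) ≈ 11.8°.

11.8°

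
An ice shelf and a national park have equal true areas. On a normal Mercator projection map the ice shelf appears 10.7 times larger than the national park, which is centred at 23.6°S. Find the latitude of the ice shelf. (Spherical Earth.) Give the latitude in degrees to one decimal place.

73.7°

On Mercator, (apparent₁)/(apparent₂) = sec²φ₁ / sec²φ₂ when true areas are equal.
cos²φ₂ / cos²φ₁ = 10.7  ⇒  cos φ₁ = cos 23.6° / √10.7 = 0.9164/3.271 = 0.2801.
φ₁ = arccos(0.2801) ≈ 73.7°.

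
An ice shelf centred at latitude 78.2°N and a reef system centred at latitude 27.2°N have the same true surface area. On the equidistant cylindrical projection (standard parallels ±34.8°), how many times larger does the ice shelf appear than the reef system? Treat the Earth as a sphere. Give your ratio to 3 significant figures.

In the equirectangular projection with standard parallel φ₀ = 34.8° (x = Rλ cos φ₀, y = Rφ), meridians are true-scale (h = 1) and the parallel scale is k = cos φ₀ / cos φ.
Areal scale at 78.2°: h·k = 1.000 × 4.015 = 4.015.
Areal scale at 27.2°: h·k = 1.000 × 0.9232 = 0.9232.
Ratio = 4.015/0.9232 ≈ 4.35.

4.35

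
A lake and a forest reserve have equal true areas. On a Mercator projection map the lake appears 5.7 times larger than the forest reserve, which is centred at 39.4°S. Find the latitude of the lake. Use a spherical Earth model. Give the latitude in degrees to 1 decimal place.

71.1°

On Mercator, (apparent₁)/(apparent₂) = sec²φ₁ / sec²φ₂ when true areas are equal.
cos²φ₂ / cos²φ₁ = 5.7  ⇒  cos φ₁ = cos 39.4° / √5.7 = 0.7727/2.387 = 0.3237.
φ₁ = arccos(0.3237) ≈ 71.1°.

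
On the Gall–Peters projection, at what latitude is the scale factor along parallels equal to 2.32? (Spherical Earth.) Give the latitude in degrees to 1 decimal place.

72.3°

The Gall–Peters projection is cylindrical equal-area with φ₀ = 45°. A cylindrical equal-area projection with standard parallel φ₀ has meridian scale h = cos φ / cos φ₀ and parallel scale k = cos φ₀ / cos φ (so areas are preserved, h·k = 1).
k = cos φ₀ / cos φ = 2.32  ⇒  cos φ = cos 45° / 2.32 = 0.3048.
φ = arccos(0.3048) ≈ 72.3°.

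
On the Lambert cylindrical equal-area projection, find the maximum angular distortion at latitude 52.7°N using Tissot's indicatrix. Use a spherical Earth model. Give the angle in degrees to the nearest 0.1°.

55.1°

The Lambert cylindrical equal-area projection is the cylindrical equal-area projection with its standard parallel at the equator (φ₀ = 0). Cylindrical equal-area (φ₀ = 0°): h = cos φ / cos 0° along meridians, k = cos 0° / cos φ along parallels; h·k = 1.
At 52.7°: h = 0.6060, k = 1.650; principal scales a = 1.650, b = 0.6060.
sin(ω/2) = (a − b)/(a + b) = 1.044/2.256 = 0.4628, so ω = 2 arcsin(0.4628) ≈ 55.1°.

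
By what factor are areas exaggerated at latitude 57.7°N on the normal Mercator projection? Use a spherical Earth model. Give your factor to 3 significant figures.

Mercator is conformal, so the point scale is isotropic: h = k = sec φ = 1/cos φ.
Areal scale = k² = sec²φ = 1/cos²(57.7°) = 1/0.5344² = 3.502.

3.50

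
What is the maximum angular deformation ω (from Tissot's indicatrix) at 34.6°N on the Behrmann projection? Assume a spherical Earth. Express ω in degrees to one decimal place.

5.8°

Behrmann is a cylindrical equal-area projection with standard parallels at ±30°. For cylindrical equal-area with standard parallel φ₀, h = cos φ / cos φ₀ and k = cos φ₀ / cos φ, so h·k = 1.
At 34.6°: h = 0.9505, k = 1.052; principal scales a = 1.052, b = 0.9505.
sin(ω/2) = (a − b)/(a + b) = 0.1016/2.003 = 0.05075, so ω = 2 arcsin(0.05075) ≈ 5.8°.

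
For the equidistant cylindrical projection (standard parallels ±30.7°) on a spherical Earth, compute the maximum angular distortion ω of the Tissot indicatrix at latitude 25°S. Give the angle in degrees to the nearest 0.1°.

3.0°

With standard parallel φ₀ = 30.7°, the equirectangular projection gives x = Rλ cos φ₀, y = Rφ, so h = 1 and k = cos 30.7° / cos φ.
At 25°: h = 1.000, k = 0.9487; principal scales a = 1.000, b = 0.9487.
sin(ω/2) = (a − b)/(a + b) = 0.05126/1.949 = 0.02630, so ω = 2 arcsin(0.02630) ≈ 3.0°.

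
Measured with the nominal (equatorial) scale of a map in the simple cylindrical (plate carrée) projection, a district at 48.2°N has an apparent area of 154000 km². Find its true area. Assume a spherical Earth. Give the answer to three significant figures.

103000 km²

In the plate carrée (x = Rλ, y = Rφ), meridians are true-scale (h = 1) and parallels are stretched by k = sec φ.
Areal scale = h·k = 1 × sec φ; at 48.2°, h = 1.000, k = 1.500, so h·k = 1.500.
True area = apparent / (areal scale) = 154000 / 1.500 ≈ 103000 km².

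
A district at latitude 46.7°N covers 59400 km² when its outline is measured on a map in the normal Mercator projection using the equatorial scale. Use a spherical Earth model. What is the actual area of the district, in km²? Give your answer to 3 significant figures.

Mercator is conformal, so the point scale is isotropic: h = k = sec φ = 1/cos φ.
Areal scale = k² = sec²φ = 1/cos²(46.7°) = 1/0.6858² = 2.126.
True area = apparent / (areal scale) = 59400 / 2.126 ≈ 27900 km².

27900 km²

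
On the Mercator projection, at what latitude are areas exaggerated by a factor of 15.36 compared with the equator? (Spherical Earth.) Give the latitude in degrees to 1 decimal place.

Mercator areal scale is sec²φ.
sec²φ = 15.36  ⇒  cos²φ = 0.06510  ⇒  cos φ = 0.2552.
φ = arccos(0.2552) ≈ 75.2°.

75.2°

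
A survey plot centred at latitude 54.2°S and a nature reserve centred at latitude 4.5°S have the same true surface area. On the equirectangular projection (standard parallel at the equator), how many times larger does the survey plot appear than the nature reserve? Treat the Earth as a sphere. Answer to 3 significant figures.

In the plate carrée (x = Rλ, y = Rφ), meridians are true-scale (h = 1) and parallels are stretched by k = sec φ.
Areal scale at 54.2°: h·k = 1.000 × 1.710 = 1.710.
Areal scale at 4.5°: h·k = 1.000 × 1.003 = 1.003.
Ratio = 1.710/1.003 ≈ 1.70.

1.70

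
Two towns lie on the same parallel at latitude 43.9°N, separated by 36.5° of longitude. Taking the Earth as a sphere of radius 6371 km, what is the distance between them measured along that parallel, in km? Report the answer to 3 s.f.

2920 km

Arc length along a parallel = R cos φ · Δλ (with Δλ in radians).
= 6371 × cos 43.9° × (36.5° × π/180) = 6371 × 0.7206 × 0.6370 ≈ 2920 km.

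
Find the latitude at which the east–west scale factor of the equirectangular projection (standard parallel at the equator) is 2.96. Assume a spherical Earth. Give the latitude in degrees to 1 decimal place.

Plate carrée: h = 1, k = sec φ along parallels.
sec φ = 2.96  ⇒  cos φ = 0.3378  ⇒  φ ≈ 70.3°.

70.3°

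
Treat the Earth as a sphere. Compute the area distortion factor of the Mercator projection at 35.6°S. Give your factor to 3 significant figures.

1.51

For Mercator, h = k = sec φ (a conformal cylindrical projection has a single point scale, 1/cos φ).
Areal scale = k² = sec²φ = 1/cos²(35.6°) = 1/0.8131² = 1.513.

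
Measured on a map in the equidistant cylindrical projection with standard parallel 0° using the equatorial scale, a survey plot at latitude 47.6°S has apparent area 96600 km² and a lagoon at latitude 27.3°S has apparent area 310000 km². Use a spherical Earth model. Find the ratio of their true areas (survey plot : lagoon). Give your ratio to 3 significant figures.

0.236

Plate carrée has h = 1 and k = sec φ, giving areal scale sec φ; true area = (apparent area) · cos φ.
True area of survey plot: 96600 × cos(47.6°) = 96600 × 0.6743 = 65140 km².
True area of lagoon: 310000 × cos(27.3°) = 310000 × 0.8886 = 275500 km².
Ratio = 65140 / 275500 ≈ 0.236.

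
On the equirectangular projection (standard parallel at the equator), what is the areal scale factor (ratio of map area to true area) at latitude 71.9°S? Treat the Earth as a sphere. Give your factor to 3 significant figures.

3.22

In the plate carrée (x = Rλ, y = Rφ), meridians are true-scale (h = 1) and parallels are stretched by k = sec φ.
Areal scale = h·k = 1 × sec φ; at 71.9°, h = 1.000, k = 3.219, so h·k = 3.219.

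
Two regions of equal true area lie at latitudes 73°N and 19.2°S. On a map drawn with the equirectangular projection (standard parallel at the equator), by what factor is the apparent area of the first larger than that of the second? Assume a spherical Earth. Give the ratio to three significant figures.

In the plate carrée (x = Rλ, y = Rφ), meridians are true-scale (h = 1) and parallels are stretched by k = sec φ.
Areal scale at 73°: h·k = 1.000 × 3.420 = 3.420.
Areal scale at 19.2°: h·k = 1.000 × 1.059 = 1.059.
Ratio = 3.420/1.059 ≈ 3.23.

3.23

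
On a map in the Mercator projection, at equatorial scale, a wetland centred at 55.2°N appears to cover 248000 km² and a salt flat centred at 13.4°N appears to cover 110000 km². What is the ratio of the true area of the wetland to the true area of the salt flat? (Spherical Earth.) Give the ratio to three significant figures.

On Mercator the areal scale is sec²φ, so true area = apparent × cos²φ.
True area of wetland: 248000 × cos²(55.2°) = 248000 × 0.3257 = 80780 km².
True area of salt flat: 110000 × cos²(13.4°) = 110000 × 0.9463 = 104100 km².
Ratio = 80780 / 104100 ≈ 0.776.

0.776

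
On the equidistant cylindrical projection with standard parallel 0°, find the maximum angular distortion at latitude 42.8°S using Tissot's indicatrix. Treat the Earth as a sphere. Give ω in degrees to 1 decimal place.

17.7°

For the equirectangular projection with φ₀ = 0 (plate carrée), h = 1 along meridians and k = sec φ along parallels.
At 42.8°: h = 1.000, k = 1.363; principal scales a = 1.363, b = 1.000.
sin(ω/2) = (a − b)/(a + b) = 0.3629/2.363 = 0.1536, so ω = 2 arcsin(0.1536) ≈ 17.7°.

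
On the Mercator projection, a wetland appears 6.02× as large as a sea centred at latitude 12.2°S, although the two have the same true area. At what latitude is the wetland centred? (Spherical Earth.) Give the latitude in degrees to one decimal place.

On Mercator, (apparent₁)/(apparent₂) = sec²φ₁ / sec²φ₂ when true areas are equal.
cos²φ₂ / cos²φ₁ = 6.02  ⇒  cos φ₁ = cos 12.2° / √6.02 = 0.9774/2.454 = 0.3984.
φ₁ = arccos(0.3984) ≈ 66.5°.

66.5°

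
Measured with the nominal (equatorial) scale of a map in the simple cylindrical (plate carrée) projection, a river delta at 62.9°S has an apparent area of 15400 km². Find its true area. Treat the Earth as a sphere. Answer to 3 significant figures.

Plate carrée maps x = Rλ, y = Rφ. The meridian scale is h = 1 and the parallel scale is k = 1/cos φ = sec φ.
Areal scale = h·k = 1 × sec φ; at 62.9°, h = 1.000, k = 2.195, so h·k = 2.195.
True area = apparent / (areal scale) = 15400 / 2.195 ≈ 7020 km².

7020 km²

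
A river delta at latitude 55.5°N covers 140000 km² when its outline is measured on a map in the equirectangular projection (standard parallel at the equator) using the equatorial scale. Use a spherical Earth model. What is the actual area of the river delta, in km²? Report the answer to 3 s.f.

For the equirectangular projection with φ₀ = 0 (plate carrée), h = 1 along meridians and k = sec φ along parallels.
Areal scale = h·k = 1 × sec φ; at 55.5°, h = 1.000, k = 1.766, so h·k = 1.766.
True area = apparent / (areal scale) = 140000 / 1.766 ≈ 79300 km².

79300 km²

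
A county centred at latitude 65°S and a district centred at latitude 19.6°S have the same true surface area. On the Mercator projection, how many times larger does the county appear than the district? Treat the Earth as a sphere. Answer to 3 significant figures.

Mercator is conformal with k = sec φ, so areal scale = k² = sec²φ.
At 65°: sec²(65°) = 1/0.4226² = 5.599.
At 19.6°: sec²(19.6°) = 1/0.9421² = 1.127.
Ratio = 5.599/1.127 = cos²(19.6°)/cos²(65°) ≈ 4.97.

4.97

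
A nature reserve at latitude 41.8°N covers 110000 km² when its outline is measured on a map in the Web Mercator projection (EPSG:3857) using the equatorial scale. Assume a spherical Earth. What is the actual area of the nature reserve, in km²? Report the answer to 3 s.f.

Mercator is conformal, so the point scale is isotropic: h = k = sec φ = 1/cos φ.
Areal scale = k² = sec²φ = 1/cos²(41.8°) = 1/0.7455² = 1.799.
True area = apparent / (areal scale) = 110000 / 1.799 ≈ 61100 km².

61100 km²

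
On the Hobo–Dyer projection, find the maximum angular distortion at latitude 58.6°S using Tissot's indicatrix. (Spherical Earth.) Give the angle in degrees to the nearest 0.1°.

The Hobo–Dyer projection is cylindrical equal-area with φ₀ = 37.5°. A cylindrical equal-area projection with standard parallel φ₀ has meridian scale h = cos φ / cos φ₀ and parallel scale k = cos φ₀ / cos φ (so areas are preserved, h·k = 1).
At 58.6°: h = 0.6567, k = 1.523; principal scales a = 1.523, b = 0.6567.
sin(ω/2) = (a − b)/(a + b) = 0.8660/2.179 = 0.3974, so ω = 2 arcsin(0.3974) ≈ 46.8°.

46.8°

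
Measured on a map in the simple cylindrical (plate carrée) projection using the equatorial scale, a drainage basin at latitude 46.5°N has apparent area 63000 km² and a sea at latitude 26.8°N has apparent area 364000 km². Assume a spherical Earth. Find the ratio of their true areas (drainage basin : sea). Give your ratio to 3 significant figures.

Plate carrée has h = 1 and k = sec φ, giving areal scale sec φ; true area = (apparent area) · cos φ.
True area of drainage basin: 63000 × cos(46.5°) = 63000 × 0.6884 = 43370 km².
True area of sea: 364000 × cos(26.8°) = 364000 × 0.8926 = 324900 km².
Ratio = 43370 / 324900 ≈ 0.133.

0.133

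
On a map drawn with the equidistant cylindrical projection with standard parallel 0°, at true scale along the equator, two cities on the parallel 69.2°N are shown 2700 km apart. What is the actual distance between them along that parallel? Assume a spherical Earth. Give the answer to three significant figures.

In the plate carrée (x = Rλ, y = Rφ), meridians are true-scale (h = 1) and parallels are stretched by k = sec φ.
Along the parallel at 69.2°, map distances are exaggerated by k = sec 69.2° = 2.816.
True distance = 2700 / 2.816 = 2700 × cos 69.2° ≈ 959 km.

959 km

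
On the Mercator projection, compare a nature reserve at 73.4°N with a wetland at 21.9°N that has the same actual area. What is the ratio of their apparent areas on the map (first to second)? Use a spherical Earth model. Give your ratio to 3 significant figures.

10.5

Mercator is conformal with k = sec φ, so areal scale = k² = sec²φ.
At 73.4°: sec²(73.4°) = 1/0.2857² = 12.25.
At 21.9°: sec²(21.9°) = 1/0.9278² = 1.162.
Ratio = 12.25/1.162 = cos²(21.9°)/cos²(73.4°) ≈ 10.5.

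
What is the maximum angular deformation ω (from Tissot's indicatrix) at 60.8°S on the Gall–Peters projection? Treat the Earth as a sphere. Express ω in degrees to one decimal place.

41.6°

Gall–Peters is a cylindrical equal-area projection with standard parallels at ±45°. A cylindrical equal-area projection with standard parallel φ₀ has meridian scale h = cos φ / cos φ₀ and parallel scale k = cos φ₀ / cos φ (so areas are preserved, h·k = 1).
At 60.8°: h = 0.6899, k = 1.449; principal scales a = 1.449, b = 0.6899.
sin(ω/2) = (a − b)/(a + b) = 0.7595/2.139 = 0.3550, so ω = 2 arcsin(0.3550) ≈ 41.6°.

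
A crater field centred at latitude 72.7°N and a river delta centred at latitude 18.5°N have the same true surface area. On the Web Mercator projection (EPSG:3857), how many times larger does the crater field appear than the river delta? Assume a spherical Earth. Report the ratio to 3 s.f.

10.2

On Mercator, area is exaggerated by sec²φ = 1/cos²φ.
At 72.7°: sec²(72.7°) = 1/0.2974² = 11.31.
At 18.5°: sec²(18.5°) = 1/0.9483² = 1.112.
Ratio = 11.31/1.112 = cos²(18.5°)/cos²(72.7°) ≈ 10.2.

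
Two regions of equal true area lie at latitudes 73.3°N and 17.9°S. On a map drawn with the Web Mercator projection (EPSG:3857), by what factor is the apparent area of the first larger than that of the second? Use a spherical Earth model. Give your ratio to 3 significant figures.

11.0

Mercator is conformal with k = sec φ, so areal scale = k² = sec²φ.
At 73.3°: sec²(73.3°) = 1/0.2874² = 12.11.
At 17.9°: sec²(17.9°) = 1/0.9516² = 1.104.
Ratio = 12.11/1.104 = cos²(17.9°)/cos²(73.3°) ≈ 11.0.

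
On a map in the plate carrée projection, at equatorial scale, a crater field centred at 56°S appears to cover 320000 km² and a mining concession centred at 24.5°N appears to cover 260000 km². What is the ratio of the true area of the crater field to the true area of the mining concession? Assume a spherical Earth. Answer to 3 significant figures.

On the plate carrée, areal scale = h·k = 1 × sec φ, so true area = apparent × cos φ.
True area of crater field: 320000 × cos(56°) = 320000 × 0.5592 = 178900 km².
True area of mining concession: 260000 × cos(24.5°) = 260000 × 0.9100 = 236600 km².
Ratio = 178900 / 236600 ≈ 0.756.

0.756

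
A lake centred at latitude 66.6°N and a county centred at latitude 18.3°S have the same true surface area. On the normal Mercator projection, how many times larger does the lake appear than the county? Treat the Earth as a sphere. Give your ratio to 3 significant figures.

5.72

Mercator areal scale is sec²φ.
At 66.6°: sec²(66.6°) = 1/0.3971² = 6.340.
At 18.3°: sec²(18.3°) = 1/0.9494² = 1.109.
Ratio = 6.340/1.109 = cos²(18.3°)/cos²(66.6°) ≈ 5.72.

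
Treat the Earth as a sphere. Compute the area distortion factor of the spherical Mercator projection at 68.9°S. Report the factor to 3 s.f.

7.72

For Mercator, h = k = sec φ (a conformal cylindrical projection has a single point scale, 1/cos φ).
Areal scale = k² = sec²φ = 1/cos²(68.9°) = 1/0.3600² = 7.716.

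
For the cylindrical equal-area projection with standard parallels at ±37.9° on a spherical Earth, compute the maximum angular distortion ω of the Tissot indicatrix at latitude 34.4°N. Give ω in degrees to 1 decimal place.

Cylindrical equal-area (φ₀ = 37.9°): h = cos φ / cos 37.9° along meridians, k = cos 37.9° / cos φ along parallels; h·k = 1.
At 34.4°: h = 1.046, k = 0.9563; principal scales a = 1.046, b = 0.9563.
sin(ω/2) = (a − b)/(a + b) = 0.08933/2.002 = 0.04462, so ω = 2 arcsin(0.04462) ≈ 5.1°.

5.1°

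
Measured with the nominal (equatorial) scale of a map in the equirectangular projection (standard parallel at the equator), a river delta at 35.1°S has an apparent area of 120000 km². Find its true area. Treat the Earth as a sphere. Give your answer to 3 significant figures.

For the equirectangular projection with φ₀ = 0 (plate carrée), h = 1 along meridians and k = sec φ along parallels.
Areal scale = h·k = 1 × sec φ; at 35.1°, h = 1.000, k = 1.222, so h·k = 1.222.
True area = apparent / (areal scale) = 120000 / 1.222 ≈ 98200 km².

98200 km²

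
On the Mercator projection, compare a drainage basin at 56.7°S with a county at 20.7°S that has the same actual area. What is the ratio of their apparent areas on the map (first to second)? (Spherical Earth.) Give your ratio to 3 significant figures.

On Mercator, area is exaggerated by sec²φ = 1/cos²φ.
At 56.7°: sec²(56.7°) = 1/0.5490² = 3.318.
At 20.7°: sec²(20.7°) = 1/0.9354² = 1.143.
Ratio = 3.318/1.143 = cos²(20.7°)/cos²(56.7°) ≈ 2.90.

2.90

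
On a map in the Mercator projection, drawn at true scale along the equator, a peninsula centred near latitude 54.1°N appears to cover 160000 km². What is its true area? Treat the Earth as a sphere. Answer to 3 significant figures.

55000 km²

Mercator is conformal, so the point scale is isotropic: h = k = sec φ = 1/cos φ.
Areal scale = k² = sec²φ = 1/cos²(54.1°) = 1/0.5864² = 2.908.
True area = apparent / (areal scale) = 160000 / 2.908 ≈ 55000 km².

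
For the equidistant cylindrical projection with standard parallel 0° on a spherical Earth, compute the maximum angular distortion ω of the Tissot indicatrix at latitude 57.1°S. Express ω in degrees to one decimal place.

In the plate carrée (x = Rλ, y = Rφ), meridians are true-scale (h = 1) and parallels are stretched by k = sec φ.
At 57.1°: h = 1.000, k = 1.841; principal scales a = 1.841, b = 1.000.
sin(ω/2) = (a − b)/(a + b) = 0.8410/2.841 = 0.2960, so ω = 2 arcsin(0.2960) ≈ 34.4°.

34.4°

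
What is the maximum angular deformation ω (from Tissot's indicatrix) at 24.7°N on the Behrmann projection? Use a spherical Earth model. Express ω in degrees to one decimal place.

The Behrmann projection is cylindrical equal-area with φ₀ = 30°. A cylindrical equal-area projection with standard parallel φ₀ has meridian scale h = cos φ / cos φ₀ and parallel scale k = cos φ₀ / cos φ (so areas are preserved, h·k = 1).
At 24.7°: h = 1.049, k = 0.9532; principal scales a = 1.049, b = 0.9532.
sin(ω/2) = (a − b)/(a + b) = 0.09582/2.002 = 0.04785, so ω = 2 arcsin(0.04785) ≈ 5.5°.

5.5°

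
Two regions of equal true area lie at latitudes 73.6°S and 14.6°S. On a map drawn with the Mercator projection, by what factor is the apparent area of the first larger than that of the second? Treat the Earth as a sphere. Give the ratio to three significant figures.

On Mercator, area is exaggerated by sec²φ = 1/cos²φ.
At 73.6°: sec²(73.6°) = 1/0.2823² = 12.54.
At 14.6°: sec²(14.6°) = 1/0.9677² = 1.068.
Ratio = 12.54/1.068 = cos²(14.6°)/cos²(73.6°) ≈ 11.7.

11.7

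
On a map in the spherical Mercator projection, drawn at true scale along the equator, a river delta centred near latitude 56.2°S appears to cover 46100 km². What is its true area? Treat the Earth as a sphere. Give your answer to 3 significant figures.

14300 km²

Mercator is conformal, so the point scale is isotropic: h = k = sec φ = 1/cos φ.
Areal scale = k² = sec²φ = 1/cos²(56.2°) = 1/0.5563² = 3.231.
True area = apparent / (areal scale) = 46100 / 3.231 ≈ 14300 km².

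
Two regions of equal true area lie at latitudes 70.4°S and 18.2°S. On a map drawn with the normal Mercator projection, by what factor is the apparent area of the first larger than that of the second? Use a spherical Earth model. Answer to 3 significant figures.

Mercator is conformal with k = sec φ, so areal scale = k² = sec²φ.
At 70.4°: sec²(70.4°) = 1/0.3355² = 8.887.
At 18.2°: sec²(18.2°) = 1/0.9500² = 1.108.
Ratio = 8.887/1.108 = cos²(18.2°)/cos²(70.4°) ≈ 8.02.

8.02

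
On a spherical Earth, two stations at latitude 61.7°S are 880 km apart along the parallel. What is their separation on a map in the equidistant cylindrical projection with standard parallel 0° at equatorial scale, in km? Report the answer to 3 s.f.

For the equirectangular projection with φ₀ = 0 (plate carrée), h = 1 along meridians and k = sec φ along parallels.
Along the parallel, k = sec 61.7° = 1/0.4741 = 2.109.
Map distance = 880 × 2.109 ≈ 1860 km.

1860 km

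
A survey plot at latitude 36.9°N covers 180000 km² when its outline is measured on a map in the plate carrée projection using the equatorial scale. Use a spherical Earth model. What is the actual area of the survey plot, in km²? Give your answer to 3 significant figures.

For the equirectangular projection with φ₀ = 0 (plate carrée), h = 1 along meridians and k = sec φ along parallels.
Areal scale = h·k = 1 × sec φ; at 36.9°, h = 1.000, k = 1.250, so h·k = 1.250.
True area = apparent / (areal scale) = 180000 / 1.250 ≈ 144000 km².

144000 km²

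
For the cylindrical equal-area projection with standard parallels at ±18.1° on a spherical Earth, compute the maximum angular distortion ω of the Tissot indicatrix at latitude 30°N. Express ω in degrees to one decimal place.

10.7°

A cylindrical equal-area projection with standard parallel φ₀ has meridian scale h = cos φ / cos φ₀ and parallel scale k = cos φ₀ / cos φ (so areas are preserved, h·k = 1).
At 30°: h = 0.9111, k = 1.098; principal scales a = 1.098, b = 0.9111.
sin(ω/2) = (a − b)/(a + b) = 0.1864/2.009 = 0.09282, so ω = 2 arcsin(0.09282) ≈ 10.7°.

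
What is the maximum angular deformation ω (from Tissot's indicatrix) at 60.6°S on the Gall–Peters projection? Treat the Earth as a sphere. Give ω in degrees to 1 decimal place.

40.9°

Gall–Peters is a cylindrical equal-area projection with standard parallels at ±45°. A cylindrical equal-area projection with standard parallel φ₀ has meridian scale h = cos φ / cos φ₀ and parallel scale k = cos φ₀ / cos φ (so areas are preserved, h·k = 1).
At 60.6°: h = 0.6942, k = 1.440; principal scales a = 1.440, b = 0.6942.
sin(ω/2) = (a − b)/(a + b) = 0.7462/2.135 = 0.3496, so ω = 2 arcsin(0.3496) ≈ 40.9°.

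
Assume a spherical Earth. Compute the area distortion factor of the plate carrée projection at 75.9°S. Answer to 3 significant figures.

Plate carrée maps x = Rλ, y = Rφ. The meridian scale is h = 1 and the parallel scale is k = 1/cos φ = sec φ.
Areal scale = h·k = 1 × sec φ; at 75.9°, h = 1.000, k = 4.105, so h·k = 4.105.

4.10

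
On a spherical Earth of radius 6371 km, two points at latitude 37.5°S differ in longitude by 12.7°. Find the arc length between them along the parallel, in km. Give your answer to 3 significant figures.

Arc length along a parallel = R cos φ · Δλ (with Δλ in radians).
= 6371 × cos 37.5° × (12.7° × π/180) = 6371 × 0.7934 × 0.2217 ≈ 1120 km.

1120 km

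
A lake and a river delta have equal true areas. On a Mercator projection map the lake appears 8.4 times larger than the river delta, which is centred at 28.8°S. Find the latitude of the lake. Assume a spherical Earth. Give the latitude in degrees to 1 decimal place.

For equal true areas on Mercator, apparent areas scale as sec²φ, so the ratio is cos²φ₂ / cos²φ₁.
cos²φ₂ / cos²φ₁ = 8.4  ⇒  cos φ₁ = cos 28.8° / √8.4 = 0.8763/2.898 = 0.3024.
φ₁ = arccos(0.3024) ≈ 72.4°.

72.4°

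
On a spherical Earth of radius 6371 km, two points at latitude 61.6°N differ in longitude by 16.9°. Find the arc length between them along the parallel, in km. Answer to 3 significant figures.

894 km

Arc length along a parallel = R cos φ · Δλ (with Δλ in radians).
= 6371 × cos 61.6° × (16.9° × π/180) = 6371 × 0.4756 × 0.2950 ≈ 894 km.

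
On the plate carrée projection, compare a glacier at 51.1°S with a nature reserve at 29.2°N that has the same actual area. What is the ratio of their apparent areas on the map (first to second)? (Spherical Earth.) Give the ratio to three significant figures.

In the plate carrée (x = Rλ, y = Rφ), meridians are true-scale (h = 1) and parallels are stretched by k = sec φ.
Areal scale at 51.1°: h·k = 1.000 × 1.592 = 1.592.
Areal scale at 29.2°: h·k = 1.000 × 1.146 = 1.146.
Ratio = 1.592/1.146 ≈ 1.39.

1.39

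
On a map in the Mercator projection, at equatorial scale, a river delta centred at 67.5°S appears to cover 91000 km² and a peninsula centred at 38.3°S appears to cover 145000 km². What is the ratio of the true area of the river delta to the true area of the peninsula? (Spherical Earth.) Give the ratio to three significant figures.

On Mercator the areal scale is sec²φ, so true area = apparent × cos²φ.
True area of river delta: 91000 × cos²(67.5°) = 91000 × 0.1464 = 13330 km².
True area of peninsula: 145000 × cos²(38.3°) = 145000 × 0.6159 = 89300 km².
Ratio = 13330 / 89300 ≈ 0.149.

0.149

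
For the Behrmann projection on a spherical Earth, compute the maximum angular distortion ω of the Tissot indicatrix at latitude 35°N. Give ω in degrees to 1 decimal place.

Behrmann is a cylindrical equal-area projection with standard parallels at ±30°. Cylindrical equal-area (φ₀ = 30°): h = cos φ / cos 30° along meridians, k = cos 30° / cos φ along parallels; h·k = 1.
At 35°: h = 0.9459, k = 1.057; principal scales a = 1.057, b = 0.9459.
sin(ω/2) = (a − b)/(a + b) = 0.1113/2.003 = 0.05559, so ω = 2 arcsin(0.05559) ≈ 6.4°.

6.4°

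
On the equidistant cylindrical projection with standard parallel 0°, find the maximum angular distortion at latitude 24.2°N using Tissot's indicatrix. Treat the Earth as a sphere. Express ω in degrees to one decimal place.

5.3°

For the equirectangular projection with φ₀ = 0 (plate carrée), h = 1 along meridians and k = sec φ along parallels.
At 24.2°: h = 1.000, k = 1.096; principal scales a = 1.096, b = 1.000.
sin(ω/2) = (a − b)/(a + b) = 0.09635/2.096 = 0.04596, so ω = 2 arcsin(0.04596) ≈ 5.3°.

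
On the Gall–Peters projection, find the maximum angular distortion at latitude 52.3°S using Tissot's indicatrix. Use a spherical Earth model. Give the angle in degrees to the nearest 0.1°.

16.6°

The Gall–Peters projection is cylindrical equal-area with φ₀ = 45°. Cylindrical equal-area (φ₀ = 45°): h = cos φ / cos 45° along meridians, k = cos 45° / cos φ along parallels; h·k = 1.
At 52.3°: h = 0.8648, k = 1.156; principal scales a = 1.156, b = 0.8648.
sin(ω/2) = (a − b)/(a + b) = 0.2915/2.021 = 0.1442, so ω = 2 arcsin(0.1442) ≈ 16.6°.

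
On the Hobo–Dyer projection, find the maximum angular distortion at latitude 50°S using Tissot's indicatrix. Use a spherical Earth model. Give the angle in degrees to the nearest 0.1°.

Hobo–Dyer is a cylindrical equal-area projection with standard parallels at ±37.5°. A cylindrical equal-area projection with standard parallel φ₀ has meridian scale h = cos φ / cos φ₀ and parallel scale k = cos φ₀ / cos φ (so areas are preserved, h·k = 1).
At 50°: h = 0.8102, k = 1.234; principal scales a = 1.234, b = 0.8102.
sin(ω/2) = (a − b)/(a + b) = 0.4240/2.044 = 0.2074, so ω = 2 arcsin(0.2074) ≈ 23.9°.

23.9°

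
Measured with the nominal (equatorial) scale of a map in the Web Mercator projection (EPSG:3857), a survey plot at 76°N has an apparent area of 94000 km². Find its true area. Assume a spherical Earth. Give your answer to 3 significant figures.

For Mercator, h = k = sec φ (a conformal cylindrical projection has a single point scale, 1/cos φ).
Areal scale = k² = sec²φ = 1/cos²(76°) = 1/0.2419² = 17.09.
True area = apparent / (areal scale) = 94000 / 17.09 ≈ 5500 km².

5500 km²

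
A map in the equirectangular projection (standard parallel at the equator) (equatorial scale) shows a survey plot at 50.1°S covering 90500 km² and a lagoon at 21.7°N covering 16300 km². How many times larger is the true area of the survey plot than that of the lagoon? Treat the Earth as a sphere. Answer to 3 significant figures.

3.83

Plate carrée has h = 1 and k = sec φ, giving areal scale sec φ; true area = (apparent area) · cos φ.
True area of survey plot: 90500 × cos(50.1°) = 90500 × 0.6414 = 58050 km².
True area of lagoon: 16300 × cos(21.7°) = 16300 × 0.9291 = 15140 km².
Ratio = 58050 / 15140 ≈ 3.83.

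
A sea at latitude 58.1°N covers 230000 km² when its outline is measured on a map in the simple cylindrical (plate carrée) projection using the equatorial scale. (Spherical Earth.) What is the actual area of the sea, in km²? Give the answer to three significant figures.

For the equirectangular projection with φ₀ = 0 (plate carrée), h = 1 along meridians and k = sec φ along parallels.
Areal scale = h·k = 1 × sec φ; at 58.1°, h = 1.000, k = 1.892, so h·k = 1.892.
True area = apparent / (areal scale) = 230000 / 1.892 ≈ 122000 km².

122000 km²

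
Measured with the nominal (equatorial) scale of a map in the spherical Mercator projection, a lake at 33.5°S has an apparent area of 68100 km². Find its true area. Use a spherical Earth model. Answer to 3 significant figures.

47400 km²

The Mercator projection is conformal; its linear scale factor is the same in every direction and equals sec φ = 1/cos φ.
Areal scale = k² = sec²φ = 1/cos²(33.5°) = 1/0.8339² = 1.438.
True area = apparent / (areal scale) = 68100 / 1.438 ≈ 47400 km².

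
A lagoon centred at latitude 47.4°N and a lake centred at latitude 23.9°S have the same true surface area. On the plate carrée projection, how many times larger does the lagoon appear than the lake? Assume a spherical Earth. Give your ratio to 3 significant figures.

1.35

Plate carrée maps x = Rλ, y = Rφ. The meridian scale is h = 1 and the parallel scale is k = 1/cos φ = sec φ.
Areal scale at 47.4°: h·k = 1.000 × 1.477 = 1.477.
Areal scale at 23.9°: h·k = 1.000 × 1.094 = 1.094.
Ratio = 1.477/1.094 ≈ 1.35.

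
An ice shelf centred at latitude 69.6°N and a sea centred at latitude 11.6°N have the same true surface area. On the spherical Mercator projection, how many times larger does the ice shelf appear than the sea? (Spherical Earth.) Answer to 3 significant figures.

7.90

On Mercator, area is exaggerated by sec²φ = 1/cos²φ.
At 69.6°: sec²(69.6°) = 1/0.3486² = 8.230.
At 11.6°: sec²(11.6°) = 1/0.9796² = 1.042.
Ratio = 8.230/1.042 = cos²(11.6°)/cos²(69.6°) ≈ 7.90.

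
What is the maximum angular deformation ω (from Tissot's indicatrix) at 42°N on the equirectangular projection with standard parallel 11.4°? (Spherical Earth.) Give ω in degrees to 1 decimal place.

With standard parallel φ₀ = 11.4°, the equirectangular projection gives x = Rλ cos φ₀, y = Rφ, so h = 1 and k = cos 11.4° / cos φ.
At 42°: h = 1.000, k = 1.319; principal scales a = 1.319, b = 1.000.
sin(ω/2) = (a − b)/(a + b) = 0.3191/2.319 = 0.1376, so ω = 2 arcsin(0.1376) ≈ 15.8°.

15.8°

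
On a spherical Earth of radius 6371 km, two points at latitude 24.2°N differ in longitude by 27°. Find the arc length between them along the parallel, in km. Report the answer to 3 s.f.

2740 km

Arc length along a parallel = R cos φ · Δλ (with Δλ in radians).
= 6371 × cos 24.2° × (27° × π/180) = 6371 × 0.9121 × 0.4712 ≈ 2740 km.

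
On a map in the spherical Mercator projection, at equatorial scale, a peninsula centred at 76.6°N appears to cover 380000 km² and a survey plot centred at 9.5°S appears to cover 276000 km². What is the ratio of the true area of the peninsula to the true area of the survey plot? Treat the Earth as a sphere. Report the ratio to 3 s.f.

Since Mercator area scale is 1/cos²φ, the true area equals the apparent area multiplied by cos²φ.
True area of peninsula: 380000 × cos²(76.6°) = 380000 × 0.05371 = 20410 km².
True area of survey plot: 276000 × cos²(9.5°) = 276000 × 0.9728 = 268500 km².
Ratio = 20410 / 268500 ≈ 0.0760.

0.0760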